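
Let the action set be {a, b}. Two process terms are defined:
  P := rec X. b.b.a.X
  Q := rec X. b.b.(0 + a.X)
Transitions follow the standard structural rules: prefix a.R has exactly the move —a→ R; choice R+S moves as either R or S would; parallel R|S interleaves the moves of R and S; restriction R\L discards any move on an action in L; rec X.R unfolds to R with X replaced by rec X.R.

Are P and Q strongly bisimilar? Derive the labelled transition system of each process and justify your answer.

YES

Reachable graph of P (3 states):
  u0 = rec X. b.b.a.X :: =b=> u1
  u1 = b.a.(rec X. b.b.a.X) :: =b=> u2
  u2 = a.(rec X. b.b.a.X) :: =a=> u0
Reachable graph of Q (3 states):
  v0 = rec X. b.b.(0 + a.X) :: =b=> v1
  v1 = b.(0 + a.(rec X. b.b.(0 + a.X))) :: =b=> v2
  v2 = 0 + a.(rec X. b.b.(0 + a.X)) :: =a=> v0
Coarsest stable partition (strong bisimilarity classes):
  B0 = {u0, v0}
  B1 = {u1, v1}
  B2 = {u2, v2}
u0 ∈ B0, v0 ∈ B0 → same block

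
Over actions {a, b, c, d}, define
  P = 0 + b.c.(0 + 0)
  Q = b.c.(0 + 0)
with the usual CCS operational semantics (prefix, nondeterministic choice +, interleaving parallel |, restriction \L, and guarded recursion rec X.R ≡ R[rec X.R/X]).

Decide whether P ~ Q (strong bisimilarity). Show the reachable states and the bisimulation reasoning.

P's transition system — 3 states:
  p0 = 0 + b.c.(0 + 0) | =b=> p1
  p1 = c.(0 + 0) | =c=> p2
  p2 = 0 + 0 | ·
Q's transition system — 3 states:
  q0 = b.c.(0 + 0) | =b=> q1
  q1 = c.(0 + 0) | =c=> q2
  q2 = 0 + 0 | ·
Bisimilarity quotient blocks:
  B0 = {p0, q0}
  B1 = {p1, q1}
  B2 = {p2, q2}
p0 ∈ B0, q0 ∈ B0 → same block

YES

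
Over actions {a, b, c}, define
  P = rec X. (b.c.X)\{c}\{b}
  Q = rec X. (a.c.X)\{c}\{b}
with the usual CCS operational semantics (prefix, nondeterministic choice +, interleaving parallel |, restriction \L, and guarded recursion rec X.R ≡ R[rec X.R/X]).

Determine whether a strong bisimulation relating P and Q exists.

P ≁ Q

P's transition system — 1 states:
  p0 = rec X. (b.c.X)\{c}\{b} :: (no moves)
Q's transition system — 2 states:
  q0 = rec X. (a.c.X)\{c}\{b} :: ··a··> q1
  q1 = (c.(rec X. (a.c.X)\{c}\{b}))\{c}\{b} :: (no moves)
Bisimilarity quotient blocks:
  B0 = {p0, q1}
  B1 = {q0}
p0 ∈ B0, q0 ∈ B1 → different blocks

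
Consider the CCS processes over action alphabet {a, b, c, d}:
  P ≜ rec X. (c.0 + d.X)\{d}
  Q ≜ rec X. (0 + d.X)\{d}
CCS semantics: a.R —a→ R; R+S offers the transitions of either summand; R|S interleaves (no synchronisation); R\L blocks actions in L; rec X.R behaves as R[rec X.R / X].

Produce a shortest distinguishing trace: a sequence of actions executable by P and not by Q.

c

Reachable graph of P (2 states):
  s0 = rec X. (c.0 + d.X)\{d} ⊢ --c--▸ s1
  s1 = 0\{d} ⊢ deadlocked
Reachable graph of Q (1 states):
  t0 = rec X. (0 + d.X)\{d} ⊢ deadlocked
Run σ = ⟨c⟩ on P: start {s0}
  after c @ step 1: {s1}
  P completes σ.
Run σ = ⟨c⟩ on Q: start {t0}
  after c @ step 1: ∅ (Q stuck)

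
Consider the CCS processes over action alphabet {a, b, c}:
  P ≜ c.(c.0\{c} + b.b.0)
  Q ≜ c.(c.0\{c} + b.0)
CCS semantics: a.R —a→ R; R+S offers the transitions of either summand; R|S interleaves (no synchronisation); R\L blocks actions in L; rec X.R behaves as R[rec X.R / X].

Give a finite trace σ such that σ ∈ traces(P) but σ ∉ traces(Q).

Reachable graph of P (5 states):
  m0 = c.(c.0\{c} + b.b.0) ⊢ —c→ m1
  m1 = c.0\{c} + b.b.0 ⊢ —b→ m2, —c→ m3
  m2 = b.0 ⊢ —b→ m4
  m3 = 0\{c} ⊢ ·
  m4 = 0 ⊢ ·
Reachable graph of Q (4 states):
  n0 = c.(c.0\{c} + b.0) ⊢ —c→ n1
  n1 = c.0\{c} + b.0 ⊢ —b→ n2, —c→ n3
  n2 = 0 ⊢ ·
  n3 = 0\{c} ⊢ ·
Trace ⟨cbb⟩ through P, begin at {m0}:
  [1] c ⇒ {m1}
  [2] b ⇒ {m2}
  [3] b ⇒ {m4}
  — P admits the full trace.
Trace ⟨cbb⟩ through Q, begin at {n0}:
  [1] c ⇒ {n1}
  [2] b ⇒ {n2}
  [3] b ⇒ no successor for Q

cbb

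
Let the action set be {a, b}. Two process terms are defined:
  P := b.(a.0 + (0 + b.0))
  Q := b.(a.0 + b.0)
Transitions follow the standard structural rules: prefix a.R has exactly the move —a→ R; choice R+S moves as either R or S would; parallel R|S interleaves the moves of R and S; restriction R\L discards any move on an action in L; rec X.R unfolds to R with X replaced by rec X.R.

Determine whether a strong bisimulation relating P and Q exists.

YES

LTS(P): 3 reachable states
  u0 = b.(a.0 + (0 + b.0)) :: -b-> u1
  u1 = a.0 + (0 + b.0) :: -a-> u2, -b-> u2
  u2 = 0 :: stopped
LTS(Q): 3 reachable states
  v0 = b.(a.0 + b.0) :: -b-> v1
  v1 = a.0 + b.0 :: -a-> v2, -b-> v2
  v2 = 0 :: stopped
Bisimilarity quotient blocks:
  B0 = {u0, v0}
  B1 = {u1, v1}
  B2 = {u2, v2}
u0 ∈ B0, v0 ∈ B0 → same block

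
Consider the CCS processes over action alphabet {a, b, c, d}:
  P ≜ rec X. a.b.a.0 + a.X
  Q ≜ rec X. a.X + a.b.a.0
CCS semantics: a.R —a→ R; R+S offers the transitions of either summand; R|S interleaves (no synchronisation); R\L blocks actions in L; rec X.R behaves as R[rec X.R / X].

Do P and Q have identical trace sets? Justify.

trace-equivalent

P's transition system — 4 states:
  s0 = rec X. a.b.a.0 + a.X | ··a··> s0, ··a··> s1
  s1 = b.a.0 | ··b··> s2
  s2 = a.0 | ··a··> s3
  s3 = 0 | stopped
Q's transition system — 4 states:
  t0 = rec X. a.X + a.b.a.0 | ··a··> t0, ··a··> t1
  t1 = b.a.0 | ··b··> t2
  t2 = a.0 | ··a··> t3
  t3 = 0 | stopped
Bisimilarity quotient blocks:
  B0 = {s0, t0}
  B1 = {s1, t1}
  B2 = {s2, t2}
  B3 = {s3, t3}
s0 ∈ B0, t0 ∈ B0 → same block
Bisimilar ⇒ trace-equivalent.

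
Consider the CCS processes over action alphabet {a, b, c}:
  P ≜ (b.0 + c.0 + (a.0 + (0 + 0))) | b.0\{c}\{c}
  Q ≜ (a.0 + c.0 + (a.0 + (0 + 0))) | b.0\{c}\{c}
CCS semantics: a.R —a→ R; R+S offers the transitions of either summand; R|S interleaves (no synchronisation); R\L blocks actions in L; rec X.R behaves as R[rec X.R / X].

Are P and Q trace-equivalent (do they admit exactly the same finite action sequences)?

P's transition system — 4 states:
  m0 = (b.0 + c.0 + (a.0 + (0 + 0))) | b.0\{c}\{c} ⊢ ··a··> m1, ··b··> m1, ··b··> m2, ··c··> m1
  m1 = 0 | b.0\{c}\{c} ⊢ ··b··> m3
  m2 = (b.0 + c.0 + (a.0 + (0 + 0))) | 0\{c}\{c} ⊢ ··a··> m3, ··b··> m3, ··c··> m3
  m3 = 0 | 0\{c}\{c} ⊢ deadlocked
Q's transition system — 4 states:
  n0 = (a.0 + c.0 + (a.0 + (0 + 0))) | b.0\{c}\{c} ⊢ ··a··> n1, ··b··> n2, ··c··> n1
  n1 = 0 | b.0\{c}\{c} ⊢ ··b··> n3
  n2 = (a.0 + c.0 + (a.0 + (0 + 0))) | 0\{c}\{c} ⊢ ··a··> n3, ··c··> n3
  n3 = 0 | 0\{c}\{c} ⊢ deadlocked
Run σ = ⟨bb⟩ on P: start {m0}
  step 1 (b): {m1, m2}
  step 2 (b): {m3}
  ✓ P
Run σ = ⟨bb⟩ on Q: start {n0}
  step 1 (b): {n2}
  step 2 (b): no successor for Q

NO — witness ⟨bb⟩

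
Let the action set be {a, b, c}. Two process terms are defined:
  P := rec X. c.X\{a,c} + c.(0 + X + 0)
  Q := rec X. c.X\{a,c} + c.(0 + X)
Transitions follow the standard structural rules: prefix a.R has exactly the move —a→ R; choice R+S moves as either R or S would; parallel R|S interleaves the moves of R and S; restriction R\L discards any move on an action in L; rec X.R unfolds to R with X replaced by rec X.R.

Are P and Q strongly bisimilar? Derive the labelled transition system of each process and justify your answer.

LTS(P): 3 reachable states
  p0 = rec X. c.X\{a,c} + c.(0 + X + 0) → -c-> p1, -c-> p2
  p1 = (rec X. c.X\{a,c} + c.(0 + X + 0))\{a,c} → ·
  p2 = 0 + (rec X. c.X\{a,c} + c.(0 + X + 0)) + 0 → -c-> p1, -c-> p2
LTS(Q): 3 reachable states
  q0 = rec X. c.X\{a,c} + c.(0 + X) → -c-> q1, -c-> q2
  q1 = (rec X. c.X\{a,c} + c.(0 + X))\{a,c} → ·
  q2 = 0 + (rec X. c.X\{a,c} + c.(0 + X)) → -c-> q1, -c-> q2
Bisimilarity quotient blocks:
  B0 = {p0, p2, q0, q2}
  B1 = {p1, q1}
p0 ∈ B0, q0 ∈ B0 → same block

bisimilar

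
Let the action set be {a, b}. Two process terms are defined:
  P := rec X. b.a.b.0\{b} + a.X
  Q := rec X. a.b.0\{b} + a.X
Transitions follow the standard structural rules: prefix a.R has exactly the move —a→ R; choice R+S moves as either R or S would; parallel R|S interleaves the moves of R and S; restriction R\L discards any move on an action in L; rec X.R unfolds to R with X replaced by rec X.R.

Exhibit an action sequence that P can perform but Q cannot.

b

LTS(P): 4 reachable states
  p0 = rec X. b.a.b.0\{b} + a.X ⊢ -a-> p0, -b-> p1
  p1 = a.b.0\{b} ⊢ -a-> p2
  p2 = b.0\{b} ⊢ -b-> p3
  p3 = 0\{b} ⊢ ·
LTS(Q): 3 reachable states
  q0 = rec X. a.b.0\{b} + a.X ⊢ -a-> q0, -a-> q1
  q1 = b.0\{b} ⊢ -b-> q2
  q2 = 0\{b} ⊢ ·
Trace ⟨b⟩ through P, begin at {p0}:
  step 1 (b): {p1}
  — P admits the full trace.
Trace ⟨b⟩ through Q, begin at {q0}:
  step 1 (b): no successor for Q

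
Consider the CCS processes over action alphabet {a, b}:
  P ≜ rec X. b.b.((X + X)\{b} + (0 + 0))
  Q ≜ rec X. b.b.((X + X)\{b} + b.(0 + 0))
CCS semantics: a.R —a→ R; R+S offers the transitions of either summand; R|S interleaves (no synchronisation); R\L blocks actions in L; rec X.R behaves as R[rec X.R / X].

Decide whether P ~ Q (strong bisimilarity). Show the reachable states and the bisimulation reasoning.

not bisimilar

Reachable graph of P (3 states):
  p0 = rec X. b.b.((X + X)\{b} + (0 + 0)) has moves —b→ p1
  p1 = b.(((rec X. b.b.((X + X)\{b} + (0 + 0))) + (rec X. b.b.((X + X)\{b} + (0 + 0))))\{b} + (0 + 0)) has moves —b→ p2
  p2 = ((rec X. b.b.((X + X)\{b} + (0 + 0))) + (rec X. b.b.((X + X)\{b} + (0 + 0))))\{b} + (0 + 0) has moves ·
Reachable graph of Q (4 states):
  q0 = rec X. b.b.((X + X)\{b} + b.(0 + 0)) has moves —b→ q1
  q1 = b.(((rec X. b.b.((X + X)\{b} + b.(0 + 0))) + (rec X. b.b.((X + X)\{b} + b.(0 + 0))))\{b} + b.(0 + 0)) has moves —b→ q2
  q2 = ((rec X. b.b.((X + X)\{b} + b.(0 + 0))) + (rec X. b.b.((X + X)\{b} + b.(0 + 0))))\{b} + b.(0 + 0) has moves —b→ q3
  q3 = 0 + 0 has moves ·
Coarsest stable partition (strong bisimilarity classes):
  B0 = {p0, q1}
  B1 = {p1, q2}
  B2 = {p2, q3}
  B3 = {q0}
p0 ∈ B0, q0 ∈ B3 → different blocks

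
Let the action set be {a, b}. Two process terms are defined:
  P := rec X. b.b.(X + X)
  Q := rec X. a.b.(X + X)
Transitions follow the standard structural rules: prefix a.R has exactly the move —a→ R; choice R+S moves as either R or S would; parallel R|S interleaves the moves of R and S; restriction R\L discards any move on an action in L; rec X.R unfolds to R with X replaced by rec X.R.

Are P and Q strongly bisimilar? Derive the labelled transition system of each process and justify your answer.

LTS(P): 3 reachable states
  p0 = rec X. b.b.(X + X) :: --b--▸ p1
  p1 = b.((rec X. b.b.(X + X)) + (rec X. b.b.(X + X))) :: --b--▸ p2
  p2 = (rec X. b.b.(X + X)) + (rec X. b.b.(X + X)) :: --b--▸ p1
LTS(Q): 3 reachable states
  q0 = rec X. a.b.(X + X) :: --a--▸ q1
  q1 = b.((rec X. a.b.(X + X)) + (rec X. a.b.(X + X))) :: --b--▸ q2
  q2 = (rec X. a.b.(X + X)) + (rec X. a.b.(X + X)) :: --a--▸ q1
Coarsest stable partition (strong bisimilarity classes):
  B0 = {p0, p1, p2}
  B1 = {q0, q2}
  B2 = {q1}
p0 ∈ B0, q0 ∈ B1 → different blocks

not bisimilar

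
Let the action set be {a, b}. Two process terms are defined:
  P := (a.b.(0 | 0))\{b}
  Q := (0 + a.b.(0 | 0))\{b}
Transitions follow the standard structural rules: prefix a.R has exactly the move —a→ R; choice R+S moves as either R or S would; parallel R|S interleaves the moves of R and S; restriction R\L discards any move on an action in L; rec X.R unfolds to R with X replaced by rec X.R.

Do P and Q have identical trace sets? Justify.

trace-equivalent

Reachable graph of P (2 states):
  s0 = (a.b.(0 | 0))\{b} ⊢ —a→ s1
  s1 = (b.(0 | 0))\{b} ⊢ ∅
Reachable graph of Q (2 states):
  t0 = (0 + a.b.(0 | 0))\{b} ⊢ —a→ t1
  t1 = (b.(0 | 0))\{b} ⊢ ∅
Partition-refinement fixed point:
  B0 = {s0, t0}
  B1 = {s1, t1}
s0 ∈ B0, t0 ∈ B0 → same block
Bisimilar ⇒ trace-equivalent.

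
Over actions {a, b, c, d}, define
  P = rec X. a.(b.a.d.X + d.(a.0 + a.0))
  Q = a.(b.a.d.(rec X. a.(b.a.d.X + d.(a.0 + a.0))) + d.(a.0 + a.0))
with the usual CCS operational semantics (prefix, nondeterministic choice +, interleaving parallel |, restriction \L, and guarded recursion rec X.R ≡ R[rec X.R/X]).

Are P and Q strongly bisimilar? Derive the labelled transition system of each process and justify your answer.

P's transition system — 6 states:
  u0 = rec X. a.(b.a.d.X + d.(a.0 + a.0)) has moves --a--▸ u1
  u1 = b.a.d.(rec X. a.(b.a.d.X + d.(a.0 + a.0))) + d.(a.0 + a.0) has moves --b--▸ u2, --d--▸ u3
  u2 = a.d.(rec X. a.(b.a.d.X + d.(a.0 + a.0))) has moves --a--▸ u4
  u3 = a.0 + a.0 has moves --a--▸ u5
  u4 = d.(rec X. a.(b.a.d.X + d.(a.0 + a.0))) has moves --d--▸ u0
  u5 = 0 has moves deadlocked
Q's transition system — 7 states:
  v0 = a.(b.a.d.(rec X. a.(b.a.d.X + d.(a.0 + a.0))) + d.(a.0 + a.0)) has moves --a--▸ v1
  v1 = b.a.d.(rec X. a.(b.a.d.X + d.(a.0 + a.0))) + d.(a.0 + a.0) has moves --b--▸ v2, --d--▸ v3
  v2 = a.d.(rec X. a.(b.a.d.X + d.(a.0 + a.0))) has moves --a--▸ v4
  v3 = a.0 + a.0 has moves --a--▸ v5
  v4 = d.(rec X. a.(b.a.d.X + d.(a.0 + a.0))) has moves --d--▸ v6
  v5 = 0 has moves deadlocked
  v6 = rec X. a.(b.a.d.X + d.(a.0 + a.0)) has moves --a--▸ v1
Partition-refinement fixed point:
  B0 = {u0, v0, v6}
  B1 = {u1, v1}
  B2 = {u3, v3}
  B3 = {u5, v5}
  B4 = {u2, v2}
  B5 = {u4, v4}
u0 ∈ B0, v0 ∈ B0 → same block

P ~ Q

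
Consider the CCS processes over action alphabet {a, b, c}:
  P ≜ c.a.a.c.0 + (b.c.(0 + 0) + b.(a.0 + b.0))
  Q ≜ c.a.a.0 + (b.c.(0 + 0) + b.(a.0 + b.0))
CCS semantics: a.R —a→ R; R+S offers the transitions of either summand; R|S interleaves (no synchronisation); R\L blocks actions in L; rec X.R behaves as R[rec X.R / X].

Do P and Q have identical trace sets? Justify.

NO — witness ⟨caac⟩

P's transition system — 8 states:
  u0 = c.a.a.c.0 + (b.c.(0 + 0) + b.(a.0 + b.0)) has moves -b-> u1, -b-> u2, -c-> u3
  u1 = a.0 + b.0 has moves -a-> u4, -b-> u4
  u2 = c.(0 + 0) has moves -c-> u5
  u3 = a.a.c.0 has moves -a-> u6
  u4 = 0 has moves ·
  u5 = 0 + 0 has moves ·
  u6 = a.c.0 has moves -a-> u7
  u7 = c.0 has moves -c-> u4
Q's transition system — 7 states:
  v0 = c.a.a.0 + (b.c.(0 + 0) + b.(a.0 + b.0)) has moves -b-> v1, -b-> v2, -c-> v3
  v1 = a.0 + b.0 has moves -a-> v4, -b-> v4
  v2 = c.(0 + 0) has moves -c-> v5
  v3 = a.a.0 has moves -a-> v6
  v4 = 0 has moves ·
  v5 = 0 + 0 has moves ·
  v6 = a.0 has moves -a-> v4
Run σ = ⟨caac⟩ on P: start {u0}
  after c @ step 1: {u3}
  after a @ step 2: {u6}
  after a @ step 3: {u7}
  after c @ step 4: {u4}
  — P admits the full trace.
Run σ = ⟨caac⟩ on Q: start {v0}
  after c @ step 1: {v3}
  after a @ step 2: {v6}
  after a @ step 3: {v4}
  after c @ step 4: ∅  — Q cannot continue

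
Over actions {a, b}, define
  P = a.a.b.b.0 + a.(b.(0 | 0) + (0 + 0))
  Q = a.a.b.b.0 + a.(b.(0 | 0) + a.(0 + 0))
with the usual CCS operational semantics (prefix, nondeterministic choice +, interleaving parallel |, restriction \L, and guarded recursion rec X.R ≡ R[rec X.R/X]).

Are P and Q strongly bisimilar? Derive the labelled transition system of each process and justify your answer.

Reachable graph of P (7 states):
  u0 = a.a.b.b.0 + a.(b.(0 | 0) + (0 + 0)) ⊢ --a--▸ u1, --a--▸ u2
  u1 = a.b.b.0 ⊢ --a--▸ u3
  u2 = b.(0 | 0) + (0 + 0) ⊢ --b--▸ u4
  u3 = b.b.0 ⊢ --b--▸ u5
  u4 = 0 | 0 ⊢ stopped
  u5 = b.0 ⊢ --b--▸ u6
  u6 = 0 ⊢ stopped
Reachable graph of Q (8 states):
  v0 = a.a.b.b.0 + a.(b.(0 | 0) + a.(0 + 0)) ⊢ --a--▸ v1, --a--▸ v2
  v1 = a.b.b.0 ⊢ --a--▸ v3
  v2 = b.(0 | 0) + a.(0 + 0) ⊢ --a--▸ v4, --b--▸ v5
  v3 = b.b.0 ⊢ --b--▸ v6
  v4 = 0 + 0 ⊢ stopped
  v5 = 0 | 0 ⊢ stopped
  v6 = b.0 ⊢ --b--▸ v7
  v7 = 0 ⊢ stopped
Partition-refinement fixed point:
  B0 = {u0}
  B1 = {u2, u5, v6}
  B2 = {u4, u6, v4, v5, v7}
  B3 = {u1, v1}
  B4 = {u3, v3}
  B5 = {v0}
  B6 = {v2}
u0 ∈ B0, v0 ∈ B5 → different blocks

NO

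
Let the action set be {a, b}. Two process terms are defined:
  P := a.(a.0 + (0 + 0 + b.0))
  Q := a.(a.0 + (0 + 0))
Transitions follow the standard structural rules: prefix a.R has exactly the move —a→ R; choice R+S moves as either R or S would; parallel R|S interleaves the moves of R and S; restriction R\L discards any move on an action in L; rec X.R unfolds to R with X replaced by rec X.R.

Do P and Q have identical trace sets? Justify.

Reachable graph of P (3 states):
  s0 = a.(a.0 + (0 + 0 + b.0)) ⊢ =a=> s1
  s1 = a.0 + (0 + 0 + b.0) ⊢ =a=> s2, =b=> s2
  s2 = 0 ⊢ (no moves)
Reachable graph of Q (3 states):
  t0 = a.(a.0 + (0 + 0)) ⊢ =a=> t1
  t1 = a.0 + (0 + 0) ⊢ =a=> t2
  t2 = 0 ⊢ (no moves)
Executing ab from P (initial set {s0}):
  [1] a ⇒ {s1}
  [2] b ⇒ {s2}
  P completes σ.
Executing ab from Q (initial set {t0}):
  [1] a ⇒ {t1}
  [2] b ⇒ ∅ (Q stuck)

traces(P) ≠ traces(Q) — witness ⟨ab⟩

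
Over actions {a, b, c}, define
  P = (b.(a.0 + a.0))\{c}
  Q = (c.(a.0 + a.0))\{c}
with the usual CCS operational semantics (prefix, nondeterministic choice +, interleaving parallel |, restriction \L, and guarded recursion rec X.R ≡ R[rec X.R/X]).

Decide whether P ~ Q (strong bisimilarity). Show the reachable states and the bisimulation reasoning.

not bisimilar

Reachable graph of P (3 states):
  s0 = (b.(a.0 + a.0))\{c} → ··b··> s1
  s1 = (a.0 + a.0)\{c} → ··a··> s2
  s2 = 0\{c} → (no moves)
Reachable graph of Q (1 states):
  t0 = (c.(a.0 + a.0))\{c} → (no moves)
Partition-refinement fixed point:
  B0 = {s0}
  B1 = {s1}
  B2 = {s2, t0}
s0 ∈ B0, t0 ∈ B2 → different blocks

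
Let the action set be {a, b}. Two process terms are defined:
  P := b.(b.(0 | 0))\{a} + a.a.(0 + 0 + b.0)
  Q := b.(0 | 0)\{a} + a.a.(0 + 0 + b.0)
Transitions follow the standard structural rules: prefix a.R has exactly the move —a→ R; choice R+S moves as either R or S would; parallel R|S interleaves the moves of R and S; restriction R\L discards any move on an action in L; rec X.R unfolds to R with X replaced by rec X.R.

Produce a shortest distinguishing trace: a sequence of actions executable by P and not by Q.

bb

P's transition system — 6 states:
  u0 = b.(b.(0 | 0))\{a} + a.a.(0 + 0 + b.0) | -a-> u1, -b-> u2
  u1 = a.(0 + 0 + b.0) | -a-> u3
  u2 = (b.(0 | 0))\{a} | -b-> u4
  u3 = 0 + 0 + b.0 | -b-> u5
  u4 = (0 | 0)\{a} | (no moves)
  u5 = 0 | (no moves)
Q's transition system — 5 states:
  v0 = b.(0 | 0)\{a} + a.a.(0 + 0 + b.0) | -a-> v1, -b-> v2
  v1 = a.(0 + 0 + b.0) | -a-> v3
  v2 = (0 | 0)\{a} | (no moves)
  v3 = 0 + 0 + b.0 | -b-> v4
  v4 = 0 | (no moves)
Run σ = ⟨bb⟩ on P: start {u0}
  step 1 (b): {u2}
  step 2 (b): {u4}
  P completes σ.
Run σ = ⟨bb⟩ on Q: start {v0}
  step 1 (b): {v2}
  step 2 (b): no successor for Q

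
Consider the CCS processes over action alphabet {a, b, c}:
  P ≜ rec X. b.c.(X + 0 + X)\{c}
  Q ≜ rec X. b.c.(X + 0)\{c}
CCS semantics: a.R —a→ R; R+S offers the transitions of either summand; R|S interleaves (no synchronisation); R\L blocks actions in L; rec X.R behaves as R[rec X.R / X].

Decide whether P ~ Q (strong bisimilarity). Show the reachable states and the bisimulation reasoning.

Reachable graph of P (4 states):
  p0 = rec X. b.c.(X + 0 + X)\{c} :: --b--▸ p1
  p1 = c.((rec X. b.c.(X + 0 + X)\{c}) + 0 + (rec X. b.c.(X + 0 + X)\{c}))\{c} :: --c--▸ p2
  p2 = ((rec X. b.c.(X + 0 + X)\{c}) + 0 + (rec X. b.c.(X + 0 + X)\{c}))\{c} :: --b--▸ p3
  p3 = (c.((rec X. b.c.(X + 0 + X)\{c}) + 0 + (rec X. b.c.(X + 0 + X)\{c}))\{c})\{c} :: ∅
Reachable graph of Q (4 states):
  q0 = rec X. b.c.(X + 0)\{c} :: --b--▸ q1
  q1 = c.((rec X. b.c.(X + 0)\{c}) + 0)\{c} :: --c--▸ q2
  q2 = ((rec X. b.c.(X + 0)\{c}) + 0)\{c} :: --b--▸ q3
  q3 = (c.((rec X. b.c.(X + 0)\{c}) + 0)\{c})\{c} :: ∅
Bisimilarity quotient blocks:
  B0 = {p0, q0}
  B1 = {p1, q1}
  B2 = {p2, q2}
  B3 = {p3, q3}
p0 ∈ B0, q0 ∈ B0 → same block

P ~ Q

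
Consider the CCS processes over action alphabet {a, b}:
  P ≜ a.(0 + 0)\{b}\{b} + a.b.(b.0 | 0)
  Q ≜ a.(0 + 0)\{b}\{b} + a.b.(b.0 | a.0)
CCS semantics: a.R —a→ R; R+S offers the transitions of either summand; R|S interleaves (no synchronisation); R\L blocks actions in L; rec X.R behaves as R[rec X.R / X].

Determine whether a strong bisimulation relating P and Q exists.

NO

P's transition system — 5 states:
  u0 = a.(0 + 0)\{b}\{b} + a.b.(b.0 | 0) | -a-> u1, -a-> u2
  u1 = (0 + 0)\{b}\{b} | ∅
  u2 = b.(b.0 | 0) | -b-> u3
  u3 = b.0 | 0 | -b-> u4
  u4 = 0 | 0 | ∅
Q's transition system — 7 states:
  v0 = a.(0 + 0)\{b}\{b} + a.b.(b.0 | a.0) | -a-> v1, -a-> v2
  v1 = (0 + 0)\{b}\{b} | ∅
  v2 = b.(b.0 | a.0) | -b-> v3
  v3 = b.0 | a.0 | -a-> v4, -b-> v5
  v4 = b.0 | 0 | -b-> v6
  v5 = 0 | a.0 | -a-> v6
  v6 = 0 | 0 | ∅
Bisimilarity quotient blocks:
  B0 = {u0}
  B1 = {u1, u4, v1, v6}
  B2 = {u2}
  B3 = {u3, v4}
  B4 = {v0}
  B5 = {v2}
  B6 = {v3}
  B7 = {v5}
u0 ∈ B0, v0 ∈ B4 → different blocks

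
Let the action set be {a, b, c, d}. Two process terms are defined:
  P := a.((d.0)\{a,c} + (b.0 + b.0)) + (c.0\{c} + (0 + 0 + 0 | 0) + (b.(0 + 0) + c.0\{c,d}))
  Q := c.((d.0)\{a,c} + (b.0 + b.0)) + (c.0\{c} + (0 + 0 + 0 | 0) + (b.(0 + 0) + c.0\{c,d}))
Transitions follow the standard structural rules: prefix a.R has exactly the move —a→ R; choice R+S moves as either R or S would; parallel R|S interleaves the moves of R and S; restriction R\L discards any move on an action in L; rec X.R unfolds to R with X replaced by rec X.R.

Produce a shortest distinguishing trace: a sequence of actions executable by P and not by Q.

P's transition system — 7 states:
  u0 = a.((d.0)\{a,c} + (b.0 + b.0)) + (c.0\{c} + (0 + 0 + 0 | 0) + (b.(0 + 0) + c.0\{c,d})) ⊢ -a-> u1, -b-> u2, -c-> u3, -c-> u4
  u1 = (d.0)\{a,c} + (b.0 + b.0) ⊢ -b-> u5, -d-> u6
  u2 = 0 + 0 ⊢ ∅
  u3 = 0\{c,d} ⊢ ∅
  u4 = 0\{c} ⊢ ∅
  u5 = 0 ⊢ ∅
  u6 = 0\{a,c} ⊢ ∅
Q's transition system — 7 states:
  v0 = c.((d.0)\{a,c} + (b.0 + b.0)) + (c.0\{c} + (0 + 0 + 0 | 0) + (b.(0 + 0) + c.0\{c,d})) ⊢ -b-> v1, -c-> v2, -c-> v3, -c-> v4
  v1 = 0 + 0 ⊢ ∅
  v2 = (d.0)\{a,c} + (b.0 + b.0) ⊢ -b-> v5, -d-> v6
  v3 = 0\{c,d} ⊢ ∅
  v4 = 0\{c} ⊢ ∅
  v5 = 0 ⊢ ∅
  v6 = 0\{a,c} ⊢ ∅
Executing a from P (initial set {u0}):
  after a @ step 1: {u1}
  P completes σ.
Executing a from Q (initial set {v0}):
  after a @ step 1: no successor for Q

a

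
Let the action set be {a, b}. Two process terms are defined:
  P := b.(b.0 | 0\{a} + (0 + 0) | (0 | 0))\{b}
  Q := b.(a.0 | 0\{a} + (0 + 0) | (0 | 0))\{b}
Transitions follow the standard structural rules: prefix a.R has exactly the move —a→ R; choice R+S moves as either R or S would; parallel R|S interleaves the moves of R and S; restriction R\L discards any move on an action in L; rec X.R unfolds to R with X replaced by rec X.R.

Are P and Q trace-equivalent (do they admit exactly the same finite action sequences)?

traces(P) ≠ traces(Q) — witness ⟨ba⟩

Reachable graph of P (2 states):
  p0 = b.(b.0 | 0\{a} + (0 + 0) | (0 | 0))\{b} :: —b→ p1
  p1 = (b.0 | 0\{a} + (0 + 0) | (0 | 0))\{b} :: deadlocked
Reachable graph of Q (3 states):
  q0 = b.(a.0 | 0\{a} + (0 + 0) | (0 | 0))\{b} :: —b→ q1
  q1 = (a.0 | 0\{a} + (0 + 0) | (0 | 0))\{b} :: —a→ q2
  q2 = (0 | 0\{a})\{b} :: deadlocked
Run σ = ⟨ba⟩ on Q: start {q0}
  step 1 (b): {q1}
  step 2 (a): {q2}
  Q completes σ.
Run σ = ⟨ba⟩ on P: start {p0}
  step 1 (b): {p1}
  step 2 (a): ∅ (P stuck)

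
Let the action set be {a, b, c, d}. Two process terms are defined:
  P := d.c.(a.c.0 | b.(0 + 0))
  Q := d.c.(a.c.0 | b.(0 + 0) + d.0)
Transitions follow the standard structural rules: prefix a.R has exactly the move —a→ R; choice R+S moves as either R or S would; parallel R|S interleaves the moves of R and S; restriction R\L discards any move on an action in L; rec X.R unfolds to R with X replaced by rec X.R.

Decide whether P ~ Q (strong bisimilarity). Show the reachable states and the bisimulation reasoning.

NO

LTS(P): 8 reachable states
  m0 = d.c.(a.c.0 | b.(0 + 0)) → --d--▸ m1
  m1 = c.(a.c.0 | b.(0 + 0)) → --c--▸ m2
  m2 = a.c.0 | b.(0 + 0) → --a--▸ m3, --b--▸ m4
  m3 = c.0 | b.(0 + 0) → --b--▸ m5, --c--▸ m6
  m4 = a.c.0 | (0 + 0) → --a--▸ m5
  m5 = c.0 | (0 + 0) → --c--▸ m7
  m6 = 0 | b.(0 + 0) → --b--▸ m7
  m7 = 0 | (0 + 0) → deadlocked
LTS(Q): 9 reachable states
  n0 = d.c.(a.c.0 | b.(0 + 0) + d.0) → --d--▸ n1
  n1 = c.(a.c.0 | b.(0 + 0) + d.0) → --c--▸ n2
  n2 = a.c.0 | b.(0 + 0) + d.0 → --a--▸ n3, --b--▸ n4, --d--▸ n5
  n3 = c.0 | b.(0 + 0) → --b--▸ n6, --c--▸ n7
  n4 = a.c.0 | (0 + 0) → --a--▸ n6
  n5 = 0 → deadlocked
  n6 = c.0 | (0 + 0) → --c--▸ n8
  n7 = 0 | b.(0 + 0) → --b--▸ n8
  n8 = 0 | (0 + 0) → deadlocked
Partition-refinement fixed point:
  B0 = {m0}
  B1 = {m1}
  B2 = {m2}
  B3 = {m3, n3}
  B4 = {m6, n7}
  B5 = {m7, n5, n8}
  B6 = {m5, n6}
  B7 = {m4, n4}
  B8 = {n0}
  B9 = {n1}
  B10 = {n2}
m0 ∈ B0, n0 ∈ B8 → different blocks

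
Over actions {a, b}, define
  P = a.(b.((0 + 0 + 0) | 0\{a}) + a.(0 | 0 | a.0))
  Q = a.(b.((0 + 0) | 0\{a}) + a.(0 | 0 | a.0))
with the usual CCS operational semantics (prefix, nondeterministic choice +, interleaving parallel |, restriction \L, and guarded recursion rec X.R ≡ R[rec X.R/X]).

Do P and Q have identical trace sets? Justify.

P's transition system — 5 states:
  m0 = a.(b.((0 + 0 + 0) | 0\{a}) + a.(0 | 0 | a.0)) ⊢ --a--▸ m1
  m1 = b.((0 + 0 + 0) | 0\{a}) + a.(0 | 0 | a.0) ⊢ --a--▸ m2, --b--▸ m3
  m2 = 0 | 0 | a.0 ⊢ --a--▸ m4
  m3 = (0 + 0 + 0) | 0\{a} ⊢ deadlocked
  m4 = 0 | 0 | 0 ⊢ deadlocked
Q's transition system — 5 states:
  n0 = a.(b.((0 + 0) | 0\{a}) + a.(0 | 0 | a.0)) ⊢ --a--▸ n1
  n1 = b.((0 + 0) | 0\{a}) + a.(0 | 0 | a.0) ⊢ --a--▸ n2, --b--▸ n3
  n2 = 0 | 0 | a.0 ⊢ --a--▸ n4
  n3 = (0 + 0) | 0\{a} ⊢ deadlocked
  n4 = 0 | 0 | 0 ⊢ deadlocked
Partition-refinement fixed point:
  B0 = {m0, n0}
  B1 = {m1, n1}
  B2 = {m3, m4, n3, n4}
  B3 = {m2, n2}
m0 ∈ B0, n0 ∈ B0 → same block
Bisimilar ⇒ trace-equivalent.

trace-equivalent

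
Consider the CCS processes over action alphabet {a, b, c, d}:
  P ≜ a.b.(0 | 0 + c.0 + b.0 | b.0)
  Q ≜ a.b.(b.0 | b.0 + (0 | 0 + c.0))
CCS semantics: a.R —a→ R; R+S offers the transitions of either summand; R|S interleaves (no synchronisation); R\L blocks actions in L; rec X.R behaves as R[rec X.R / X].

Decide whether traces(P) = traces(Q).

LTS(P): 7 reachable states
  p0 = a.b.(0 | 0 + c.0 + b.0 | b.0) :: --a--▸ p1
  p1 = b.(0 | 0 + c.0 + b.0 | b.0) :: --b--▸ p2
  p2 = 0 | 0 + c.0 + b.0 | b.0 :: --b--▸ p3, --b--▸ p4, --c--▸ p5
  p3 = 0 | b.0 :: --b--▸ p6
  p4 = b.0 | 0 :: --b--▸ p6
  p5 = 0 :: deadlocked
  p6 = 0 | 0 :: deadlocked
LTS(Q): 7 reachable states
  q0 = a.b.(b.0 | b.0 + (0 | 0 + c.0)) :: --a--▸ q1
  q1 = b.(b.0 | b.0 + (0 | 0 + c.0)) :: --b--▸ q2
  q2 = b.0 | b.0 + (0 | 0 + c.0) :: --b--▸ q3, --b--▸ q4, --c--▸ q5
  q3 = 0 | b.0 :: --b--▸ q6
  q4 = b.0 | 0 :: --b--▸ q6
  q5 = 0 :: deadlocked
  q6 = 0 | 0 :: deadlocked
Coarsest stable partition (strong bisimilarity classes):
  B0 = {p0, q0}
  B1 = {p1, q1}
  B2 = {p2, q2}
  B3 = {p3, p4, q3, q4}
  B4 = {p5, p6, q5, q6}
p0 ∈ B0, q0 ∈ B0 → same block
Bisimilar ⇒ trace-equivalent.

trace-equivalent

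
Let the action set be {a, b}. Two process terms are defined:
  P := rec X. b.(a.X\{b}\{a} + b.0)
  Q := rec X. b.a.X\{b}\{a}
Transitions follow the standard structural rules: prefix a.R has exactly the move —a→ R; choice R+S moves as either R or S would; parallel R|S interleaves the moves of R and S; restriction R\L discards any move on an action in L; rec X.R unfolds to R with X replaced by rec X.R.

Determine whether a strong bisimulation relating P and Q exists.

NO

Reachable graph of P (4 states):
  s0 = rec X. b.(a.X\{b}\{a} + b.0) → =b=> s1
  s1 = a.(rec X. b.(a.X\{b}\{a} + b.0))\{b}\{a} + b.0 → =a=> s2, =b=> s3
  s2 = (rec X. b.(a.X\{b}\{a} + b.0))\{b}\{a} → stopped
  s3 = 0 → stopped
Reachable graph of Q (3 states):
  t0 = rec X. b.a.X\{b}\{a} → =b=> t1
  t1 = a.(rec X. b.a.X\{b}\{a})\{b}\{a} → =a=> t2
  t2 = (rec X. b.a.X\{b}\{a})\{b}\{a} → stopped
Coarsest stable partition (strong bisimilarity classes):
  B0 = {s0}
  B1 = {s1}
  B2 = {s2, s3, t2}
  B3 = {t0}
  B4 = {t1}
s0 ∈ B0, t0 ∈ B3 → different blocks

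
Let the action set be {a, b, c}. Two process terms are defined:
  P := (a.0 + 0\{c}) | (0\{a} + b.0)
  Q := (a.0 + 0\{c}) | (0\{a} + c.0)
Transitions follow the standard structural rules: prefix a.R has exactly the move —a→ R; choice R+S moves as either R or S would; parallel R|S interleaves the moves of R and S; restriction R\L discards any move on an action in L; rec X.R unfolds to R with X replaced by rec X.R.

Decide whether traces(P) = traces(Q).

trace-distinct — witness ⟨b⟩

LTS(P): 4 reachable states
  m0 = (a.0 + 0\{c}) | (0\{a} + b.0) → --a--▸ m1, --b--▸ m2
  m1 = 0 | (0\{a} + b.0) → --b--▸ m3
  m2 = (a.0 + 0\{c}) | 0 → --a--▸ m3
  m3 = 0 | 0 → (no moves)
LTS(Q): 4 reachable states
  n0 = (a.0 + 0\{c}) | (0\{a} + c.0) → --a--▸ n1, --c--▸ n2
  n1 = 0 | (0\{a} + c.0) → --c--▸ n3
  n2 = (a.0 + 0\{c}) | 0 → --a--▸ n3
  n3 = 0 | 0 → (no moves)
Run σ = ⟨b⟩ on P: start {m0}
  step 1 (b): {m2}
  — P admits the full trace.
Run σ = ⟨b⟩ on Q: start {n0}
  step 1 (b): ∅  — Q cannot continue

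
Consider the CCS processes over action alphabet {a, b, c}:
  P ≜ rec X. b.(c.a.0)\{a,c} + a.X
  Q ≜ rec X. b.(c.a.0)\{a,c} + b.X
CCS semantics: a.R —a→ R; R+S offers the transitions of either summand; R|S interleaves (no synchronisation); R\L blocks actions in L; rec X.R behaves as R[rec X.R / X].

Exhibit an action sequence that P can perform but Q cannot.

a

P's transition system — 2 states:
  u0 = rec X. b.(c.a.0)\{a,c} + a.X ⊢ --a--▸ u0, --b--▸ u1
  u1 = (c.a.0)\{a,c} ⊢ deadlocked
Q's transition system — 2 states:
  v0 = rec X. b.(c.a.0)\{a,c} + b.X ⊢ --b--▸ v0, --b--▸ v1
  v1 = (c.a.0)\{a,c} ⊢ deadlocked
Trace ⟨a⟩ through P, begin at {u0}:
  after a @ step 1: {u0}
  P completes σ.
Trace ⟨a⟩ through Q, begin at {v0}:
  after a @ step 1: ∅ (Q stuck)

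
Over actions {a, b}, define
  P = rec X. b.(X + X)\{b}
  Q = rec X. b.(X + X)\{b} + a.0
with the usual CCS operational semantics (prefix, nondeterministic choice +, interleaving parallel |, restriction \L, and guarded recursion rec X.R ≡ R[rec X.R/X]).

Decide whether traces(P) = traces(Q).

traces(P) ≠ traces(Q) — witness ⟨a⟩

Reachable graph of P (2 states):
  u0 = rec X. b.(X + X)\{b} | -b-> u1
  u1 = ((rec X. b.(X + X)\{b}) + (rec X. b.(X + X)\{b}))\{b} | ·
Reachable graph of Q (4 states):
  v0 = rec X. b.(X + X)\{b} + a.0 | -a-> v1, -b-> v2
  v1 = 0 | ·
  v2 = ((rec X. b.(X + X)\{b} + a.0) + (rec X. b.(X + X)\{b} + a.0))\{b} | -a-> v3
  v3 = 0\{b} | ·
Executing a from Q (initial set {v0}):
  [1] a ⇒ {v1}
  — Q admits the full trace.
Executing a from P (initial set {u0}):
  [1] a ⇒ ∅ (P stuck)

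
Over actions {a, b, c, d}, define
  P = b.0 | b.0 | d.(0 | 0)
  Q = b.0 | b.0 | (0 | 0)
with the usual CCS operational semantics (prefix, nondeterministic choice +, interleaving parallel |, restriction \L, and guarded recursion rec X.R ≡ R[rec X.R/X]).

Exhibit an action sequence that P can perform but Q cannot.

Reachable graph of P (8 states):
  u0 = b.0 | b.0 | d.(0 | 0) ⊢ --b--▸ u1, --b--▸ u2, --d--▸ u3
  u1 = 0 | b.0 | d.(0 | 0) ⊢ --b--▸ u4, --d--▸ u5
  u2 = b.0 | 0 | d.(0 | 0) ⊢ --b--▸ u4, --d--▸ u6
  u3 = b.0 | b.0 | (0 | 0) ⊢ --b--▸ u5, --b--▸ u6
  u4 = 0 | 0 | d.(0 | 0) ⊢ --d--▸ u7
  u5 = 0 | b.0 | (0 | 0) ⊢ --b--▸ u7
  u6 = b.0 | 0 | (0 | 0) ⊢ --b--▸ u7
  u7 = 0 | 0 | (0 | 0) ⊢ stopped
Reachable graph of Q (4 states):
  v0 = b.0 | b.0 | (0 | 0) ⊢ --b--▸ v1, --b--▸ v2
  v1 = 0 | b.0 | (0 | 0) ⊢ --b--▸ v3
  v2 = b.0 | 0 | (0 | 0) ⊢ --b--▸ v3
  v3 = 0 | 0 | (0 | 0) ⊢ stopped
Executing d from P (initial set {u0}):
  step 1 (d): {u3}
  ✓ P
Executing d from Q (initial set {v0}):
  step 1 (d): ∅  — Q cannot continue

d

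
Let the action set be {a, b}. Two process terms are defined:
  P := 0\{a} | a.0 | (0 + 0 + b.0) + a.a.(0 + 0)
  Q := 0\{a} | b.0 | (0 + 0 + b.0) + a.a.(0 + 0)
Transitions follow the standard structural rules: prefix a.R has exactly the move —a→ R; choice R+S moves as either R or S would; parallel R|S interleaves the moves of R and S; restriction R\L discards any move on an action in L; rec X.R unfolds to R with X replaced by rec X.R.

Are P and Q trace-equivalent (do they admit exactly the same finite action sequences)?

LTS(P): 6 reachable states
  m0 = 0\{a} | a.0 | (0 + 0 + b.0) + a.a.(0 + 0) → --a--▸ m1, --a--▸ m2, --b--▸ m3
  m1 = 0\{a} | 0 | (0 + 0 + b.0) → --b--▸ m4
  m2 = a.(0 + 0) → --a--▸ m5
  m3 = 0\{a} | a.0 | 0 → --a--▸ m4
  m4 = 0\{a} | 0 | 0 → deadlocked
  m5 = 0 + 0 → deadlocked
LTS(Q): 6 reachable states
  n0 = 0\{a} | b.0 | (0 + 0 + b.0) + a.a.(0 + 0) → --a--▸ n1, --b--▸ n2, --b--▸ n3
  n1 = a.(0 + 0) → --a--▸ n4
  n2 = 0\{a} | 0 | (0 + 0 + b.0) → --b--▸ n5
  n3 = 0\{a} | b.0 | 0 → --b--▸ n5
  n4 = 0 + 0 → deadlocked
  n5 = 0\{a} | 0 | 0 → deadlocked
Run σ = ⟨ab⟩ on P: start {m0}
  after a @ step 1: {m1, m2}
  after b @ step 2: {m4}
  P completes σ.
Run σ = ⟨ab⟩ on Q: start {n0}
  after a @ step 1: {n1}
  after b @ step 2: ∅  — Q cannot continue

traces(P) ≠ traces(Q) — witness ⟨ab⟩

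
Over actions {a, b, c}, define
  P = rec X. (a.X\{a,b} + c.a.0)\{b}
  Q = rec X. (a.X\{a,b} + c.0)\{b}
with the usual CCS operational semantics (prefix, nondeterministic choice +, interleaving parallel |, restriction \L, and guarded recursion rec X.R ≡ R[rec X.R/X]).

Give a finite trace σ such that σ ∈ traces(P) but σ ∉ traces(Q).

LTS(P): 5 reachable states
  p0 = rec X. (a.X\{a,b} + c.a.0)\{b} ⊢ --a--▸ p1, --c--▸ p2
  p1 = (rec X. (a.X\{a,b} + c.a.0)\{b})\{a,b}\{b} ⊢ --c--▸ p3
  p2 = (a.0)\{b} ⊢ --a--▸ p4
  p3 = (a.0)\{b}\{a,b}\{b} ⊢ ·
  p4 = 0\{b} ⊢ ·
LTS(Q): 4 reachable states
  q0 = rec X. (a.X\{a,b} + c.0)\{b} ⊢ --a--▸ q1, --c--▸ q2
  q1 = (rec X. (a.X\{a,b} + c.0)\{b})\{a,b}\{b} ⊢ --c--▸ q3
  q2 = 0\{b} ⊢ ·
  q3 = 0\{b}\{a,b}\{b} ⊢ ·
Trace ⟨ca⟩ through P, begin at {p0}:
  step 1 (c): {p2}
  step 2 (a): {p4}
  — P admits the full trace.
Trace ⟨ca⟩ through Q, begin at {q0}:
  step 1 (c): {q2}
  step 2 (a): ∅  — Q cannot continue

ca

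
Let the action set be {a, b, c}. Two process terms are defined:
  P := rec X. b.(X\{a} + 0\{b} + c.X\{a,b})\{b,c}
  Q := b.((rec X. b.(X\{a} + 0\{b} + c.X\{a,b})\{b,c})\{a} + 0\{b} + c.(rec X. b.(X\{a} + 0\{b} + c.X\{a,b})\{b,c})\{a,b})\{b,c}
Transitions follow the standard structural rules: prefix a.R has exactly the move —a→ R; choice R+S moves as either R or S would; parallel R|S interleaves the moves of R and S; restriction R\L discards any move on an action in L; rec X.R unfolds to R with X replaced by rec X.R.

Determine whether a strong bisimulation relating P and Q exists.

bisimilar

Reachable graph of P (2 states):
  s0 = rec X. b.(X\{a} + 0\{b} + c.X\{a,b})\{b,c} has moves -b-> s1
  s1 = ((rec X. b.(X\{a} + 0\{b} + c.X\{a,b})\{b,c})\{a} + 0\{b} + c.(rec X. b.(X\{a} + 0\{b} + c.X\{a,b})\{b,c})\{a,b})\{b,c} has moves (no moves)
Reachable graph of Q (2 states):
  t0 = b.((rec X. b.(X\{a} + 0\{b} + c.X\{a,b})\{b,c})\{a} + 0\{b} + c.(rec X. b.(X\{a} + 0\{b} + c.X\{a,b})\{b,c})\{a,b})\{b,c} has moves -b-> t1
  t1 = ((rec X. b.(X\{a} + 0\{b} + c.X\{a,b})\{b,c})\{a} + 0\{b} + c.(rec X. b.(X\{a} + 0\{b} + c.X\{a,b})\{b,c})\{a,b})\{b,c} has moves (no moves)
Partition-refinement fixed point:
  B0 = {s0, t0}
  B1 = {s1, t1}
s0 ∈ B0, t0 ∈ B0 → same block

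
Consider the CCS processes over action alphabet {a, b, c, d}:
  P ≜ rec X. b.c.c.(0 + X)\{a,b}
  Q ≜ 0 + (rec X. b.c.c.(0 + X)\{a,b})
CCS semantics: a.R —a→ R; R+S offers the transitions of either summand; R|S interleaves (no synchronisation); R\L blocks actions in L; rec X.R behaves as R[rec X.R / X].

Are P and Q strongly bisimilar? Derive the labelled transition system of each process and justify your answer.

LTS(P): 4 reachable states
  m0 = rec X. b.c.c.(0 + X)\{a,b} | --b--▸ m1
  m1 = c.c.(0 + (rec X. b.c.c.(0 + X)\{a,b}))\{a,b} | --c--▸ m2
  m2 = c.(0 + (rec X. b.c.c.(0 + X)\{a,b}))\{a,b} | --c--▸ m3
  m3 = (0 + (rec X. b.c.c.(0 + X)\{a,b}))\{a,b} | ∅
LTS(Q): 4 reachable states
  n0 = 0 + (rec X. b.c.c.(0 + X)\{a,b}) | --b--▸ n1
  n1 = c.c.(0 + (rec X. b.c.c.(0 + X)\{a,b}))\{a,b} | --c--▸ n2
  n2 = c.(0 + (rec X. b.c.c.(0 + X)\{a,b}))\{a,b} | --c--▸ n3
  n3 = (0 + (rec X. b.c.c.(0 + X)\{a,b}))\{a,b} | ∅
Coarsest stable partition (strong bisimilarity classes):
  B0 = {m0, n0}
  B1 = {m1, n1}
  B2 = {m2, n2}
  B3 = {m3, n3}
m0 ∈ B0, n0 ∈ B0 → same block

YES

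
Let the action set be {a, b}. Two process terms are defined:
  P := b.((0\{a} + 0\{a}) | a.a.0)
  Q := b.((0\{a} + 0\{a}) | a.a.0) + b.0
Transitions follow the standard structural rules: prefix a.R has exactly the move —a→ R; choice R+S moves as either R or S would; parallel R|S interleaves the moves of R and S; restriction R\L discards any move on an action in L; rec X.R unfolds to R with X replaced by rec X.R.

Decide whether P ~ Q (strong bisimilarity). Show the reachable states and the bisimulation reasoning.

P's transition system — 4 states:
  s0 = b.((0\{a} + 0\{a}) | a.a.0) :: —b→ s1
  s1 = (0\{a} + 0\{a}) | a.a.0 :: —a→ s2
  s2 = (0\{a} + 0\{a}) | a.0 :: —a→ s3
  s3 = (0\{a} + 0\{a}) | 0 :: deadlocked
Q's transition system — 5 states:
  t0 = b.((0\{a} + 0\{a}) | a.a.0) + b.0 :: —b→ t1, —b→ t2
  t1 = (0\{a} + 0\{a}) | a.a.0 :: —a→ t3
  t2 = 0 :: deadlocked
  t3 = (0\{a} + 0\{a}) | a.0 :: —a→ t4
  t4 = (0\{a} + 0\{a}) | 0 :: deadlocked
Bisimilarity quotient blocks:
  B0 = {s0}
  B1 = {s1, t1}
  B2 = {s2, t3}
  B3 = {s3, t2, t4}
  B4 = {t0}
s0 ∈ B0, t0 ∈ B4 → different blocks

not bisimilar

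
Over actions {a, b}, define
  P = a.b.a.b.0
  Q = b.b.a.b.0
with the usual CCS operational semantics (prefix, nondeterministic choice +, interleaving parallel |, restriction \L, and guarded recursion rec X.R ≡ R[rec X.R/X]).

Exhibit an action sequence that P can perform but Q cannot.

P's transition system — 5 states:
  p0 = a.b.a.b.0 ⊢ =a=> p1
  p1 = b.a.b.0 ⊢ =b=> p2
  p2 = a.b.0 ⊢ =a=> p3
  p3 = b.0 ⊢ =b=> p4
  p4 = 0 ⊢ deadlocked
Q's transition system — 5 states:
  q0 = b.b.a.b.0 ⊢ =b=> q1
  q1 = b.a.b.0 ⊢ =b=> q2
  q2 = a.b.0 ⊢ =a=> q3
  q3 = b.0 ⊢ =b=> q4
  q4 = 0 ⊢ deadlocked
Executing a from P (initial set {p0}):
  [1] a ⇒ {p1}
  P completes σ.
Executing a from Q (initial set {q0}):
  [1] a ⇒ ∅  — Q cannot continue

a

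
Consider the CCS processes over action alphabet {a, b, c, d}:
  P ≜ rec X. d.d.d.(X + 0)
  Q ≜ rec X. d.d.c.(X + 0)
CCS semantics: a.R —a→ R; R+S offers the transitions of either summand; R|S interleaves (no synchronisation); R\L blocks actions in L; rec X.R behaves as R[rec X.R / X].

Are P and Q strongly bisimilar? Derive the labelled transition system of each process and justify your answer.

NO

P's transition system — 4 states:
  m0 = rec X. d.d.d.(X + 0) :: =d=> m1
  m1 = d.d.((rec X. d.d.d.(X + 0)) + 0) :: =d=> m2
  m2 = d.((rec X. d.d.d.(X + 0)) + 0) :: =d=> m3
  m3 = (rec X. d.d.d.(X + 0)) + 0 :: =d=> m1
Q's transition system — 4 states:
  n0 = rec X. d.d.c.(X + 0) :: =d=> n1
  n1 = d.c.((rec X. d.d.c.(X + 0)) + 0) :: =d=> n2
  n2 = c.((rec X. d.d.c.(X + 0)) + 0) :: =c=> n3
  n3 = (rec X. d.d.c.(X + 0)) + 0 :: =d=> n1
Coarsest stable partition (strong bisimilarity classes):
  B0 = {m0, m1, m2, m3}
  B1 = {n0, n3}
  B2 = {n1}
  B3 = {n2}
m0 ∈ B0, n0 ∈ B1 → different blocks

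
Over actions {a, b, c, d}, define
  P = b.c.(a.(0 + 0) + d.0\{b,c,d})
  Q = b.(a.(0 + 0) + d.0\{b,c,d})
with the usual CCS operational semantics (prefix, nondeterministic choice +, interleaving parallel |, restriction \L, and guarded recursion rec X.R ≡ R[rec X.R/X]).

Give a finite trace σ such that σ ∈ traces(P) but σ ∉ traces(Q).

bc

P's transition system — 5 states:
  s0 = b.c.(a.(0 + 0) + d.0\{b,c,d}) :: --b--▸ s1
  s1 = c.(a.(0 + 0) + d.0\{b,c,d}) :: --c--▸ s2
  s2 = a.(0 + 0) + d.0\{b,c,d} :: --a--▸ s3, --d--▸ s4
  s3 = 0 + 0 :: stopped
  s4 = 0\{b,c,d} :: stopped
Q's transition system — 4 states:
  t0 = b.(a.(0 + 0) + d.0\{b,c,d}) :: --b--▸ t1
  t1 = a.(0 + 0) + d.0\{b,c,d} :: --a--▸ t2, --d--▸ t3
  t2 = 0 + 0 :: stopped
  t3 = 0\{b,c,d} :: stopped
Trace ⟨bc⟩ through P, begin at {s0}:
  after b @ step 1: {s1}
  after c @ step 2: {s2}
  — P admits the full trace.
Trace ⟨bc⟩ through Q, begin at {t0}:
  after b @ step 1: {t1}
  after c @ step 2: no successor for Q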